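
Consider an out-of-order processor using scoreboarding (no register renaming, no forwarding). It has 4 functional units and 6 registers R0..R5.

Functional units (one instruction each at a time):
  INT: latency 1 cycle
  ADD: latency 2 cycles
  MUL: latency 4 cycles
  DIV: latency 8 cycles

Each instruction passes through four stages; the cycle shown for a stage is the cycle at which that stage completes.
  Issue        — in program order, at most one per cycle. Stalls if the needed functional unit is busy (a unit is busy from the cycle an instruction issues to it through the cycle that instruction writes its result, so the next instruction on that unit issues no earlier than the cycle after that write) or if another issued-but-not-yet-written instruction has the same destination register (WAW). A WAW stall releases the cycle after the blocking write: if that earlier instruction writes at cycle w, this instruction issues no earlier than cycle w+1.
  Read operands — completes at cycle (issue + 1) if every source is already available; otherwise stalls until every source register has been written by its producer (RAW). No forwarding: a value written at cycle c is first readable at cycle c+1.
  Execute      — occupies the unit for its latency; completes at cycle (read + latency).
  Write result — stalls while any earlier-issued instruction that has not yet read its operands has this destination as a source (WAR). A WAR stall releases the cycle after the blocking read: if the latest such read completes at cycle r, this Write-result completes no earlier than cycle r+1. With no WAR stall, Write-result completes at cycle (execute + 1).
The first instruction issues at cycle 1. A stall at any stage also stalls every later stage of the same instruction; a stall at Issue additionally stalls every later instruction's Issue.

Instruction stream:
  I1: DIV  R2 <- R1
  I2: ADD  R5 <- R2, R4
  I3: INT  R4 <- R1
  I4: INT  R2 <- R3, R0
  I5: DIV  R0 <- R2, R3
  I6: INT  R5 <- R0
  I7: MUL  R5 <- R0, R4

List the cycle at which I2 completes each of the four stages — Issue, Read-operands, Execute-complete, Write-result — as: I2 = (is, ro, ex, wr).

t=1  I1→DIV
t=2  I1 RO · I2→ADD
t=3  I3→INT
t=4  I3 RO
t=5  I3 EX
t=10  I1 EX
t=11  I1 WR R2
t=12  I2 RO
t=13  I3 WR R4
t=14  I2 EX · I4→INT
t=15  I2 WR R5 · I4 RO · I5→DIV
t=16  I4 EX
t=17  I4 WR R2
t=18  I5 RO · I6→INT
t=26  I5 EX
t=27  I5 WR R0
t=28  I6 RO
t=29  I6 EX
t=30  I6 WR R5
t=31  I7→MUL
t=32  I7 RO
t=36  I7 EX
t=37  I7 WR R5

I2 = (2, 12, 14, 15)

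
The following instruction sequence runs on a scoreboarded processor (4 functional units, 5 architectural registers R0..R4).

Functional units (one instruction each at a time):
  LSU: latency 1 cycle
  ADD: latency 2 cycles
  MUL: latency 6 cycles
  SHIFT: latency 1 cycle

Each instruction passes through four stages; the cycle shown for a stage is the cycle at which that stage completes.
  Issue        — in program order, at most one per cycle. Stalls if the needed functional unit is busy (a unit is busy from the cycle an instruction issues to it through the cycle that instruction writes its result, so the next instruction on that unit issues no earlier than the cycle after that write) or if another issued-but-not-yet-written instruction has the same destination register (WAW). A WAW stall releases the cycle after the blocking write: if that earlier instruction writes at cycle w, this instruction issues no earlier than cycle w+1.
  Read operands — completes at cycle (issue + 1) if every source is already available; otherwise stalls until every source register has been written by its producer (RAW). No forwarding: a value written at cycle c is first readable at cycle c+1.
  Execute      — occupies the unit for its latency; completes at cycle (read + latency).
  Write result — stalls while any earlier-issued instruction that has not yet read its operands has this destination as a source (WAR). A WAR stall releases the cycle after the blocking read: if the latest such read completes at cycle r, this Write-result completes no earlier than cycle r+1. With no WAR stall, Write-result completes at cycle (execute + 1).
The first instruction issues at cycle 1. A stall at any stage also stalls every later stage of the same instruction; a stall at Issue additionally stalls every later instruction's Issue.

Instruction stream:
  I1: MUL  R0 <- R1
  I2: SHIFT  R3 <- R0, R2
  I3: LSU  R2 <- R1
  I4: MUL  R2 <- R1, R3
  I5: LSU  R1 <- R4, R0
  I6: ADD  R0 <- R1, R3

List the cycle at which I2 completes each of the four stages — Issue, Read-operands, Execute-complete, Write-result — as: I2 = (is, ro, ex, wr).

I2 = (2, 10, 11, 12)

  I1 | 1 | 2 | 8 | 9
  I2 | 2 | 10 | 11 | 12   RAW R0: wait I1 write@9
  I3 | 3 | 4 | 5 | 11   WAR R2: wait I2 read@10
  I4 | 12 | 13 | 19 | 20   WAW R2: wait I3 write@11
  I5 | 13 | 14 | 15 | 16
  I6 | 14 | 17 | 19 | 20   RAW R1: wait I5 write@16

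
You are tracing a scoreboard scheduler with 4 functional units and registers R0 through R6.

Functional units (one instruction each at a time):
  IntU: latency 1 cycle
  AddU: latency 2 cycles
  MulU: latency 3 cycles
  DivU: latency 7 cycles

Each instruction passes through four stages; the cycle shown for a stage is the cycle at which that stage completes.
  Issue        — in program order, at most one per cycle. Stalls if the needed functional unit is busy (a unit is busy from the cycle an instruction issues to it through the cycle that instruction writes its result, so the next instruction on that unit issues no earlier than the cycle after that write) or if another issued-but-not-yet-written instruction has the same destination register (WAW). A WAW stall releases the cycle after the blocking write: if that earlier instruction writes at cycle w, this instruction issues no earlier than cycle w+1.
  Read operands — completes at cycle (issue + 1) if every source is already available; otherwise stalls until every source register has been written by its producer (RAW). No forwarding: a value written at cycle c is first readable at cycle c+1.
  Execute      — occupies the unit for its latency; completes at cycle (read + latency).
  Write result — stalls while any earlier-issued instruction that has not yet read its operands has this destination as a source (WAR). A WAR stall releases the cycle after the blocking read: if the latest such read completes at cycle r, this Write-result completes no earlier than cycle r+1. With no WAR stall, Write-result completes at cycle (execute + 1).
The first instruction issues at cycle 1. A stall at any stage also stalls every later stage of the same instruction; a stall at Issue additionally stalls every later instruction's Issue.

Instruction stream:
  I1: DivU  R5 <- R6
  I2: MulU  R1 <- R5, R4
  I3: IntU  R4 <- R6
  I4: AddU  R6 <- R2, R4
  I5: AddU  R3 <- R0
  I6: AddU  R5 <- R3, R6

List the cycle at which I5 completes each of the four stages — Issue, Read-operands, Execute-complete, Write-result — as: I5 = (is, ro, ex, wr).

I5 = (17, 18, 20, 21)

cycle 1: I1 issues→DivU
cycle 2: I1 reads, I2 issues→MulU
cycle 3: I3 issues→IntU
cycle 4: I3 reads, I4 issues→AddU
cycle 5: I3 exec-done
cycle 9: I1 exec-done
cycle 10: I1 writes R5
cycle 11: I2 reads
cycle 12: I3 writes R4
cycle 13: I4 reads
cycle 14: I2 exec-done
cycle 15: I2 writes R1, I4 exec-done
cycle 16: I4 writes R6
cycle 17: I5 issues→AddU
cycle 18: I5 reads
cycle 20: I5 exec-done
cycle 21: I5 writes R3
cycle 22: I6 issues→AddU
cycle 23: I6 reads
cycle 25: I6 exec-done
cycle 26: I6 writes R5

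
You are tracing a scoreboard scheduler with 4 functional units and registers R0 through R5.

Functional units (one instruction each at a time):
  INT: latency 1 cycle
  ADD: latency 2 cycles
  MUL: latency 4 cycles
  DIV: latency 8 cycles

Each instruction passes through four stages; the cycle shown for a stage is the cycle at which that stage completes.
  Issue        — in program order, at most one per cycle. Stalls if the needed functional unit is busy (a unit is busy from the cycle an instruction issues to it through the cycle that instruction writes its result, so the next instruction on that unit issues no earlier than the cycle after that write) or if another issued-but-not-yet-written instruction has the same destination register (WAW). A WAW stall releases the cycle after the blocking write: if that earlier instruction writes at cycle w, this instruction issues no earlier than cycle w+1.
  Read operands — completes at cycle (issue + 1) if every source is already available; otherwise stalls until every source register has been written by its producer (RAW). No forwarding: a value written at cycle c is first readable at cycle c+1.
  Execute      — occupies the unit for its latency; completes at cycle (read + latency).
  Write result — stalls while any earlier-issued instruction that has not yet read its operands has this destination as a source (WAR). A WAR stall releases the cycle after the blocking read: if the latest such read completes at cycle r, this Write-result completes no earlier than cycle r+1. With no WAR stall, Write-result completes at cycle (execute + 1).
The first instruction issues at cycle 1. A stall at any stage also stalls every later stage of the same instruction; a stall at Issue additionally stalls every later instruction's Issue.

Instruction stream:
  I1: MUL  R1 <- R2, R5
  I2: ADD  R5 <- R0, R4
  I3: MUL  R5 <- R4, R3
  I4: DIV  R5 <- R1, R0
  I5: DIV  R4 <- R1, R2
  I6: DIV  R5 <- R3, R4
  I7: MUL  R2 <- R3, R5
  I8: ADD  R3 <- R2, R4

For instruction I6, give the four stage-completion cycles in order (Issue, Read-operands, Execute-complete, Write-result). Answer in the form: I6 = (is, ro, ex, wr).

[1] I1 dispatched to MUL
[2] I1 operands ready; I2 dispatched to ADD
[3] I2 operands ready
[5] I2 complete
[6] I1 complete; R5←I2
[7] R1←I1
[8] I3 dispatched to MUL
[9] I3 operands ready
[13] I3 complete
[14] R5←I3
[15] I4 dispatched to DIV
[16] I4 operands ready
[24] I4 complete
[25] R5←I4
[26] I5 dispatched to DIV
[27] I5 operands ready
[35] I5 complete
[36] R4←I5
[37] I6 dispatched to DIV
[38] I6 operands ready; I7 dispatched to MUL
[39] I8 dispatched to ADD
[46] I6 complete
[47] R5←I6
[48] I7 operands ready
[52] I7 complete
[53] R2←I7
[54] I8 operands ready
[56] I8 complete
[57] R3←I8

I6 = (37, 38, 46, 47)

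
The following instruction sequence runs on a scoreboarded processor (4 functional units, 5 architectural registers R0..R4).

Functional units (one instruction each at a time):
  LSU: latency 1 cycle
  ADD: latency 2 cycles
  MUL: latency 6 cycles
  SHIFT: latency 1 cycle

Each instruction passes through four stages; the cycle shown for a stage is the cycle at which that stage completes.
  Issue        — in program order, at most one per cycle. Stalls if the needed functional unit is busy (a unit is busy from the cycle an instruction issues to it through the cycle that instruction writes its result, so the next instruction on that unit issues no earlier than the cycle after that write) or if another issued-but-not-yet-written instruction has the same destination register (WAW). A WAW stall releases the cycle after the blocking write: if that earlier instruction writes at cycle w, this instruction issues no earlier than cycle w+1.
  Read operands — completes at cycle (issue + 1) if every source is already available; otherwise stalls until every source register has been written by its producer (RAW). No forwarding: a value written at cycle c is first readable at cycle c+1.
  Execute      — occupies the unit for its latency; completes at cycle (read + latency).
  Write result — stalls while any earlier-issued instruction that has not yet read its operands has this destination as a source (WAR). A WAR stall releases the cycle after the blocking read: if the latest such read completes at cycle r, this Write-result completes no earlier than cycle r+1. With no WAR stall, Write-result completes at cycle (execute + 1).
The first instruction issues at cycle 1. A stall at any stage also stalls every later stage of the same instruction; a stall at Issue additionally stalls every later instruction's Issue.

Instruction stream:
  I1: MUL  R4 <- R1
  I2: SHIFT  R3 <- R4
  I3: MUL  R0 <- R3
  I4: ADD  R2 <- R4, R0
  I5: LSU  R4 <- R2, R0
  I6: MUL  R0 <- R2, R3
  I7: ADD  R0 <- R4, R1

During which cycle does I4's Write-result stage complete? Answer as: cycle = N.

cycle = 24

c1: I1→MUL
c2: I1 RO; I2→SHIFT
c8: I1 EX
c9: I1 WR R4
c10: I2 RO; I3→MUL
c11: I2 EX; I4→ADD
c12: I2 WR R3; I5→LSU
c13: I3 RO
c19: I3 EX
c20: I3 WR R0
c21: I4 RO; I6→MUL
c23: I4 EX
c24: I4 WR R2
c25: I5 RO; I6 RO
c26: I5 EX
c27: I5 WR R4
c31: I6 EX
c32: I6 WR R0
c33: I7→ADD
c34: I7 RO
c36: I7 EX
c37: I7 WR R0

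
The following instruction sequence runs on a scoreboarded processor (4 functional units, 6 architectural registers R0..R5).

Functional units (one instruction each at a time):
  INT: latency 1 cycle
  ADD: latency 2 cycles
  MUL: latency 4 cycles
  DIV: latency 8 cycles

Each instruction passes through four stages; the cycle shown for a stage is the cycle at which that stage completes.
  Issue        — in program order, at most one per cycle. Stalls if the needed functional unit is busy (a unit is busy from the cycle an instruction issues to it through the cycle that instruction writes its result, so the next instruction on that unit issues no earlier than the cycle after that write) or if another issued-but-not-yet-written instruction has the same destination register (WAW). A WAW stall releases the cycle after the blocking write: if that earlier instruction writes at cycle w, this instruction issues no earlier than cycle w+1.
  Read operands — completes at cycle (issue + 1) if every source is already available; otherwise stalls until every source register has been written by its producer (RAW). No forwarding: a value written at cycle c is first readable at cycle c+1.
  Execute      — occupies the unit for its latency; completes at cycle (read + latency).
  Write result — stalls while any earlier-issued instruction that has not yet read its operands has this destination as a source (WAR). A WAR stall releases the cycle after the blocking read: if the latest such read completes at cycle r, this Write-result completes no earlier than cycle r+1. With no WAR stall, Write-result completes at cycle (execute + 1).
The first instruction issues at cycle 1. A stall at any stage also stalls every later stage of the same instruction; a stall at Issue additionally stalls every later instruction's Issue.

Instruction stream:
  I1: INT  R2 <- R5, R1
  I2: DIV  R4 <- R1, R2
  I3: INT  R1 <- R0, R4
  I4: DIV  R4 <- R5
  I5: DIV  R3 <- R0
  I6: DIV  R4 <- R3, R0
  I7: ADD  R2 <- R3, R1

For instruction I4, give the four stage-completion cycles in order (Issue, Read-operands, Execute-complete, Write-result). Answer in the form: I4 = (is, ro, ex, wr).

[I1] 1/2/3/4
[I2] 2/5/13/14  (RAW R2: wait I1 write@4)
[I3] 5/15/16/17  (struct: INT busy until I1 writes@4; RAW R4: wait I2 write@14)
[I4] 15/16/24/25  (struct: DIV busy until I2 writes@14)
[I5] 26/27/35/36  (struct: DIV busy until I4 writes@25)
[I6] 37/38/46/47  (struct: DIV busy until I5 writes@36)
[I7] 38/39/41/42

I4 = (15, 16, 24, 25)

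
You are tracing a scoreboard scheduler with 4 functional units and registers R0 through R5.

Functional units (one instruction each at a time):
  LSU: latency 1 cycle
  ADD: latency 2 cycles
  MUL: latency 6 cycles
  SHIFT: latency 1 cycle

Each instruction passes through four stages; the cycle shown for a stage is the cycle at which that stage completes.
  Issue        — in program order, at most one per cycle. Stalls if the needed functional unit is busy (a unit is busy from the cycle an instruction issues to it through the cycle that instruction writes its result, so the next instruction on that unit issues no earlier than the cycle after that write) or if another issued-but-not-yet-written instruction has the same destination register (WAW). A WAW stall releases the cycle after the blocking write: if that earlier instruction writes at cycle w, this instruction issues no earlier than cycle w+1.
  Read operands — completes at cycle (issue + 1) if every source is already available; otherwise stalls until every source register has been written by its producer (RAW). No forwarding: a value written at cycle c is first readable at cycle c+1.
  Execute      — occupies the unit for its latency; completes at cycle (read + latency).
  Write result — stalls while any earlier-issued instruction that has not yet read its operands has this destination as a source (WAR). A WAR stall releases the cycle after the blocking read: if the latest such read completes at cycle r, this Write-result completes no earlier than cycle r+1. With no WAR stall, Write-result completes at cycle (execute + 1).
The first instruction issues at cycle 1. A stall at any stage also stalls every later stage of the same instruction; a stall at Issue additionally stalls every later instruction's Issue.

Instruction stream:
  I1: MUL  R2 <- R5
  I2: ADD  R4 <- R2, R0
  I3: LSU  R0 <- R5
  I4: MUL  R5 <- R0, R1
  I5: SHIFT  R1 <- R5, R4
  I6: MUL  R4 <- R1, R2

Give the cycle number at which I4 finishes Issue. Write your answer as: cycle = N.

cycle = 10

I1 -> (1, 2, 8, 9)
I2 -> (2, 10, 12, 13)  // RAW R2: wait I1 write@9
I3 -> (3, 4, 5, 11)  // WAR R0: wait I2 read@10
I4 -> (10, 12, 18, 19)  // struct: MUL busy until I1 writes@9, RAW R0: wait I3 write@11
I5 -> (11, 20, 21, 22)  // RAW R5: wait I4 write@19
I6 -> (20, 23, 29, 30)  // struct: MUL busy until I4 writes@19, RAW R1: wait I5 write@22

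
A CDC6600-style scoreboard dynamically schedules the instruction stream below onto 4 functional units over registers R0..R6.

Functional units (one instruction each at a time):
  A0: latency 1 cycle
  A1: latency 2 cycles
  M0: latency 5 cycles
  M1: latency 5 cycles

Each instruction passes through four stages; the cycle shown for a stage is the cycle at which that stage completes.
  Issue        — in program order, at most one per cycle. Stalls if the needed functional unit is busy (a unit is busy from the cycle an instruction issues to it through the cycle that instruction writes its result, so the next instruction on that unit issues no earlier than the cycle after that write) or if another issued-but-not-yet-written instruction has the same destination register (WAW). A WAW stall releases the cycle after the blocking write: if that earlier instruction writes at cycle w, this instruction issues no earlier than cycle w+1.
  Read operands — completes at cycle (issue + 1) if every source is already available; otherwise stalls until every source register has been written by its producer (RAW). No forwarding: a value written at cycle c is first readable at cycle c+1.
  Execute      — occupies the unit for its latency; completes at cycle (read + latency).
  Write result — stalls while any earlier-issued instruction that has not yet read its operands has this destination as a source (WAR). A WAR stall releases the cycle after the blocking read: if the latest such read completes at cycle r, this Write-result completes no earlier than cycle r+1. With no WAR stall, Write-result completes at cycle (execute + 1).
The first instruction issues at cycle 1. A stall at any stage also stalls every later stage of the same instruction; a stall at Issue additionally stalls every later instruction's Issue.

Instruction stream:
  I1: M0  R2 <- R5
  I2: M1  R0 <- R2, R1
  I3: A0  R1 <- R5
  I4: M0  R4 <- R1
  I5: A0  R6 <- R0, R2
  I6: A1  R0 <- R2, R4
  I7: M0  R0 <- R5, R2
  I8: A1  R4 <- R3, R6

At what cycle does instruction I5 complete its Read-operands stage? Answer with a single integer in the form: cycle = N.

cycle = 16

I1 -> (1, 2, 7, 8)
I2 -> (2, 9, 14, 15)  // RAW R2: wait I1 write@8
I3 -> (3, 4, 5, 10)  // WAR R1: wait I2 read@9
I4 -> (9, 11, 16, 17)  // struct: M0 busy until I1 writes@8, RAW R1: wait I3 write@10
I5 -> (11, 16, 17, 18)  // struct: A0 busy until I3 writes@10, RAW R0: wait I2 write@15
I6 -> (16, 18, 20, 21)  // WAW R0: wait I2 write@15, RAW R4: wait I4 write@17
I7 -> (22, 23, 28, 29)  // WAW R0: wait I6 write@21
I8 -> (23, 24, 26, 27)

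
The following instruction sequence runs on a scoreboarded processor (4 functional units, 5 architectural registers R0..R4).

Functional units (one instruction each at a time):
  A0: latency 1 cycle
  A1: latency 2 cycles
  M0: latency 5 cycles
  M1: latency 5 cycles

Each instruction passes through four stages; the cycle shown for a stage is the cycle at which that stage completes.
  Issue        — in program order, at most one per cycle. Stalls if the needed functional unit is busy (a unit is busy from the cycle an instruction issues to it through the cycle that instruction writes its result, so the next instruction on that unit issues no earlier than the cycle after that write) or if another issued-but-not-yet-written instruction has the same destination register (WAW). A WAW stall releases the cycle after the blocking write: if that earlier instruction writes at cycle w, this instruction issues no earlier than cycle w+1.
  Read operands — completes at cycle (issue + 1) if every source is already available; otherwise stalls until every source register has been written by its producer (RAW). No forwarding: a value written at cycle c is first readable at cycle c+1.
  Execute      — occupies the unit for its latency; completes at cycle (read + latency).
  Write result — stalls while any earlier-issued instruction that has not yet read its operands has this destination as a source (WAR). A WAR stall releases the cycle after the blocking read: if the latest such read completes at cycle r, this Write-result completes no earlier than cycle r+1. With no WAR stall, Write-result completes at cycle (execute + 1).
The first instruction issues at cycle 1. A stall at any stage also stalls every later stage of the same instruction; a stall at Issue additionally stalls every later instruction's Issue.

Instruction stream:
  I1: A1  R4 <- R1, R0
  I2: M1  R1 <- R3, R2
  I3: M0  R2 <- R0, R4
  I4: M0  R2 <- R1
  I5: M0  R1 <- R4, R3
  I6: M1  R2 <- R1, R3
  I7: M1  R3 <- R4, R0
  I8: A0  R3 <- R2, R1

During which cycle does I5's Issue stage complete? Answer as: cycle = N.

cycle = 21

1) issue 1, read 2, done 4, write 5
2) issue 2, read 3, done 8, write 9
3) issue 3, read 6, done 11, write 12  <RAW R4: wait I1 write@5>
4) issue 13, read 14, done 19, write 20  <struct: M0 busy until I3 writes@12>
5) issue 21, read 22, done 27, write 28  <struct: M0 busy until I4 writes@20>
6) issue 22, read 29, done 34, write 35  <RAW R1: wait I5 write@28>
7) issue 36, read 37, done 42, write 43  <struct: M1 busy until I6 writes@35>
8) issue 44, read 45, done 46, write 47  <WAW R3: wait I7 write@43>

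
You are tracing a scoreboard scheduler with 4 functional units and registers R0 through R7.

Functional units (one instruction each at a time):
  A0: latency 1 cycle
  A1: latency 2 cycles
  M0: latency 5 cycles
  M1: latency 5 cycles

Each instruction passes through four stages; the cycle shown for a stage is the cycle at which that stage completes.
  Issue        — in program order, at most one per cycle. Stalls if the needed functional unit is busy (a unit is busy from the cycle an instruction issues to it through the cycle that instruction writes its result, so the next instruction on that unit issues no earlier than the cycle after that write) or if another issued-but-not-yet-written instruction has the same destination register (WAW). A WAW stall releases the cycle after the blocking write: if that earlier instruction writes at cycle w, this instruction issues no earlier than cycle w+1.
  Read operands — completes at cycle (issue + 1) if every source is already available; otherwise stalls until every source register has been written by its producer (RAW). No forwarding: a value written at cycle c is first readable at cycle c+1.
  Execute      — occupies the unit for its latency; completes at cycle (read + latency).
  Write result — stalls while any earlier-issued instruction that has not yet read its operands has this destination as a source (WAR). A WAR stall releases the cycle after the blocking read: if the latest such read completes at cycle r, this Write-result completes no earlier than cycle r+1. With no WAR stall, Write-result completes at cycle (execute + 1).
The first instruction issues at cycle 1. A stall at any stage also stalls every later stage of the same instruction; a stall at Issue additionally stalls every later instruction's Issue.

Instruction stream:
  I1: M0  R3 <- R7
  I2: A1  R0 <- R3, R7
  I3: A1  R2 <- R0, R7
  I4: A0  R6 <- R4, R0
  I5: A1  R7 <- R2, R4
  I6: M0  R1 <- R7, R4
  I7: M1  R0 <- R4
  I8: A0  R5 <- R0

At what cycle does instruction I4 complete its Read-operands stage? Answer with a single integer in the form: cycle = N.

cycle = 15

[1] I1→M0
[2] I1 RO · I2→A1
[7] I1 EX
[8] I1 WR R3
[9] I2 RO
[11] I2 EX
[12] I2 WR R0
[13] I3→A1
[14] I3 RO · I4→A0
[15] I4 RO
[16] I3 EX · I4 EX
[17] I3 WR R2 · I4 WR R6
[18] I5→A1
[19] I5 RO · I6→M0
[20] I7→M1
[21] I5 EX · I7 RO · I8→A0
[22] I5 WR R7
[23] I6 RO
[26] I7 EX
[27] I7 WR R0
[28] I6 EX · I8 RO
[29] I6 WR R1 · I8 EX
[30] I8 WR R5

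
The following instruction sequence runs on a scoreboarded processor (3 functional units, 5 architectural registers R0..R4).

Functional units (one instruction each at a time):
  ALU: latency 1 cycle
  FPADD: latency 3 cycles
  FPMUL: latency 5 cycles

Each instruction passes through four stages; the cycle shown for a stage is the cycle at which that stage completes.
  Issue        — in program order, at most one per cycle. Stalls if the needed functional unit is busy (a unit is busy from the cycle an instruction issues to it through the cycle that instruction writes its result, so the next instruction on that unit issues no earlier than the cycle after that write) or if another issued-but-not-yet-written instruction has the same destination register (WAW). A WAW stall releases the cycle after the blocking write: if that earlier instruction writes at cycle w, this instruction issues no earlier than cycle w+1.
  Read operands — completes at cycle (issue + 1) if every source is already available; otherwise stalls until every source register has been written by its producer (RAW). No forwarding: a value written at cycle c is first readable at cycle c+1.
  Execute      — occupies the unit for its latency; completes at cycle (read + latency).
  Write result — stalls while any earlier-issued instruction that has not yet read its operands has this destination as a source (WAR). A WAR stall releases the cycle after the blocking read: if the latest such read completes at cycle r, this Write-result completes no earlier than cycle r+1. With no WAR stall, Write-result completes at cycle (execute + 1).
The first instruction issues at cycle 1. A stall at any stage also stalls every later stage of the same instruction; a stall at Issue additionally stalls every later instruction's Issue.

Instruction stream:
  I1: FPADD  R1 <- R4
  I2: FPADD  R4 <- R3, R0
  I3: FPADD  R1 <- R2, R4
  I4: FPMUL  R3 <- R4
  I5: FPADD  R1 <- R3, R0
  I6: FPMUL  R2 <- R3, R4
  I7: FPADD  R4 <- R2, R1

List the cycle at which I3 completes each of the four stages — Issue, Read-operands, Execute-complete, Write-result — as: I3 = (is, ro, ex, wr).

[1] issue I1 (FPADD)
[2] I1 read-ops
[5] I1 finished on FPADD
[6] I1→R1
[7] issue I2 (FPADD)
[8] I2 read-ops
[11] I2 finished on FPADD
[12] I2→R4
[13] issue I3 (FPADD)
[14] I3 read-ops | issue I4 (FPMUL)
[15] I4 read-ops
[17] I3 finished on FPADD
[18] I3→R1
[19] issue I5 (FPADD)
[20] I4 finished on FPMUL
[21] I4→R3
[22] I5 read-ops | issue I6 (FPMUL)
[23] I6 read-ops
[25] I5 finished on FPADD
[26] I5→R1
[27] issue I7 (FPADD)
[28] I6 finished on FPMUL
[29] I6→R2
[30] I7 read-ops
[33] I7 finished on FPADD
[34] I7→R4

I3 = (13, 14, 17, 18)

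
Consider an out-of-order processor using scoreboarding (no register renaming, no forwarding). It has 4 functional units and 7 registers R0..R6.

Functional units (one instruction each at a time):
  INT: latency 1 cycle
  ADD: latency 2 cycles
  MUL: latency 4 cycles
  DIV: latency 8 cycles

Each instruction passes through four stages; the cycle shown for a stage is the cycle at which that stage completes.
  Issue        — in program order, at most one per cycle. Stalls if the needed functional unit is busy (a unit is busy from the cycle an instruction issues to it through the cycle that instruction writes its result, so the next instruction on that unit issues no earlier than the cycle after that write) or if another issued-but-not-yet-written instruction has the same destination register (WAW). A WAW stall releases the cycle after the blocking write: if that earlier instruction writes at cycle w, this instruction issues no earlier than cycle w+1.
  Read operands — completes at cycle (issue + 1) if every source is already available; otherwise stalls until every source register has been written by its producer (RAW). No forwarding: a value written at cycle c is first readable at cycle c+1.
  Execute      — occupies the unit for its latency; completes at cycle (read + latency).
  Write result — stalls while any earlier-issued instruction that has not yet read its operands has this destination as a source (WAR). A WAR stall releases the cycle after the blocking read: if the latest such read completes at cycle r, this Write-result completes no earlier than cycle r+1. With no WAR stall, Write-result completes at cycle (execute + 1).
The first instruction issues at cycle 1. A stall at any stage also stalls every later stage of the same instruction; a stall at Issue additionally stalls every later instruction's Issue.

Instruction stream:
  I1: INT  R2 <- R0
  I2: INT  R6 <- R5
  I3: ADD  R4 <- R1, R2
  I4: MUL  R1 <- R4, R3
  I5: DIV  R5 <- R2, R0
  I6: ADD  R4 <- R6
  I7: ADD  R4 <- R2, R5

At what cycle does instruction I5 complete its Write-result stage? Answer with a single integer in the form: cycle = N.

cycle = 18

  I1 | 1 | 2 | 3 | 4
  I2 | 5 | 6 | 7 | 8   struct: INT busy until I1 writes@4
  I3 | 6 | 7 | 9 | 10
  I4 | 7 | 11 | 15 | 16   RAW R4: wait I3 write@10
  I5 | 8 | 9 | 17 | 18
  I6 | 11 | 12 | 14 | 15   struct: ADD busy until I3 writes@10
  I7 | 16 | 19 | 21 | 22   struct: ADD busy until I6 writes@15 · RAW R5: wait I5 write@18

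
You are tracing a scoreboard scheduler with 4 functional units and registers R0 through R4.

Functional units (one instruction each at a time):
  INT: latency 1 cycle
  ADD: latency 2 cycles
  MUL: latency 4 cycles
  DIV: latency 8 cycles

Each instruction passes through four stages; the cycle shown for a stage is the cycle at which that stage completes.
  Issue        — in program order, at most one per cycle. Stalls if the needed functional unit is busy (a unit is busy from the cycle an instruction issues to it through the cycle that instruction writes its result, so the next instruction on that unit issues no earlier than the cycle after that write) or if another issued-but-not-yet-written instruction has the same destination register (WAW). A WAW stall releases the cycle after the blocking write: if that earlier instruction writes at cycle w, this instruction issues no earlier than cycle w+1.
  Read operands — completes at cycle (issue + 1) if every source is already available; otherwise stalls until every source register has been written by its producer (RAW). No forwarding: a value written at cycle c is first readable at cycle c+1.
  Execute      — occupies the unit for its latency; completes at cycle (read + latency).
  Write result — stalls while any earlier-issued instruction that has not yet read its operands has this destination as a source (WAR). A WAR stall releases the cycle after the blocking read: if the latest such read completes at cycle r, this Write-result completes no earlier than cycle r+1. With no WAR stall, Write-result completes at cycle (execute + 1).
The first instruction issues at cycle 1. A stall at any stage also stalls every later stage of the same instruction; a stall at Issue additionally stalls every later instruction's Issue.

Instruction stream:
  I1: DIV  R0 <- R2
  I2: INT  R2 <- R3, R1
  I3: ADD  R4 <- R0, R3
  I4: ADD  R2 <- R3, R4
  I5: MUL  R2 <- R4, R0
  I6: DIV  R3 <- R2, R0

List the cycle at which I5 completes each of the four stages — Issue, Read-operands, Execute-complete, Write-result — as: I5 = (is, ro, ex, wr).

I5 = (21, 22, 26, 27)

c1: I1 dispatched to DIV
c2: I1 operands ready; I2 dispatched to INT
c3: I2 operands ready; I3 dispatched to ADD
c4: I2 complete
c5: R2←I2
c10: I1 complete
c11: R0←I1
c12: I3 operands ready
c14: I3 complete
c15: R4←I3
c16: I4 dispatched to ADD
c17: I4 operands ready
c19: I4 complete
c20: R2←I4
c21: I5 dispatched to MUL
c22: I5 operands ready; I6 dispatched to DIV
c26: I5 complete
c27: R2←I5
c28: I6 operands ready
c36: I6 complete
c37: R3←I6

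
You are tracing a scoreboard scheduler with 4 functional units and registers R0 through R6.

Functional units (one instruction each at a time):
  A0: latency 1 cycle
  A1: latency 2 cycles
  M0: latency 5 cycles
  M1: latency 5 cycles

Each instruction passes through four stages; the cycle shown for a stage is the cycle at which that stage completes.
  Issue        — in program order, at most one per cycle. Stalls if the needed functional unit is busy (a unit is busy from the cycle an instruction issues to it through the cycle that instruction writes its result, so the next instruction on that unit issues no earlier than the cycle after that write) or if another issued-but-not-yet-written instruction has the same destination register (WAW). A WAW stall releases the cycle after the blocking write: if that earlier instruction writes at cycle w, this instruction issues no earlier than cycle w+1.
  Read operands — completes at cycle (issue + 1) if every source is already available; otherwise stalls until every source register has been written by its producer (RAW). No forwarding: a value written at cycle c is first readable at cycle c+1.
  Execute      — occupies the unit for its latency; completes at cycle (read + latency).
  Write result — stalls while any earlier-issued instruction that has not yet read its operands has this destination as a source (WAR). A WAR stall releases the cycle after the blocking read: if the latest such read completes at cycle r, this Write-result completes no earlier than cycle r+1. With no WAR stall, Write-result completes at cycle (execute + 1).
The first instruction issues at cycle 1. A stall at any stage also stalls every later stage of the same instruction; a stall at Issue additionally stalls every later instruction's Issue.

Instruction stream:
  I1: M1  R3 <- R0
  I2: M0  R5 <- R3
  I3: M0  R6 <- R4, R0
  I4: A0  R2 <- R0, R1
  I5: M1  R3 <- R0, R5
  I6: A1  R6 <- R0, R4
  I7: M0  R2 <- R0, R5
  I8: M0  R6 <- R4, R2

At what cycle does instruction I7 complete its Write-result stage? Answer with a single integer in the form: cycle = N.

cycle 1: I1 issues→M1
cycle 2: I1 reads, I2 issues→M0
cycle 7: I1 exec-done
cycle 8: I1 writes R3
cycle 9: I2 reads
cycle 14: I2 exec-done
cycle 15: I2 writes R5
cycle 16: I3 issues→M0
cycle 17: I3 reads, I4 issues→A0
cycle 18: I4 reads, I5 issues→M1
cycle 19: I4 exec-done, I5 reads
cycle 20: I4 writes R2
cycle 22: I3 exec-done
cycle 23: I3 writes R6
cycle 24: I5 exec-done, I6 issues→A1
cycle 25: I5 writes R3, I6 reads, I7 issues→M0
cycle 26: I7 reads
cycle 27: I6 exec-done
cycle 28: I6 writes R6
cycle 31: I7 exec-done
cycle 32: I7 writes R2
cycle 33: I8 issues→M0
cycle 34: I8 reads
cycle 39: I8 exec-done
cycle 40: I8 writes R6

cycle = 32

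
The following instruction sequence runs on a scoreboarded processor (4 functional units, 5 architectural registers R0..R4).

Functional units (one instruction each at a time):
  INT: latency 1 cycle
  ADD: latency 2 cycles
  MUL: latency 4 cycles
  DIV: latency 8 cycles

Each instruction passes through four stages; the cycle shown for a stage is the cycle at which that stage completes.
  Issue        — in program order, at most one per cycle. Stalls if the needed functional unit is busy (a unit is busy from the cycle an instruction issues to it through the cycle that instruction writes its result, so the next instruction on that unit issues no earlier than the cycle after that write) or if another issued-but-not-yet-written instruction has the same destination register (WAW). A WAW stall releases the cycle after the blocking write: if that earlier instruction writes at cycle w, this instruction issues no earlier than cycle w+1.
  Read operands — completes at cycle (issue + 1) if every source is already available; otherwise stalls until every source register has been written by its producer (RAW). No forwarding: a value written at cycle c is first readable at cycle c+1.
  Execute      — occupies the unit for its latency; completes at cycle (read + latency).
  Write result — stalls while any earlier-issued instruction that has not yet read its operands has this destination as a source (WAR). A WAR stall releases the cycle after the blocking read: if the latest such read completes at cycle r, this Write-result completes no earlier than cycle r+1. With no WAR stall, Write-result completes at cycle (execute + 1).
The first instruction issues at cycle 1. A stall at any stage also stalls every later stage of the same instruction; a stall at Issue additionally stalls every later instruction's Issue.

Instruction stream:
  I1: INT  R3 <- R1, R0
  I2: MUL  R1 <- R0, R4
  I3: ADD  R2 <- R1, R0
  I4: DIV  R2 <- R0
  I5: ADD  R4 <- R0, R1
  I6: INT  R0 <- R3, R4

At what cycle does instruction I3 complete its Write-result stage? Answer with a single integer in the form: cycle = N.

cycle = 12

t=1  I1→INT
t=2  I1 RO; I2→MUL
t=3  I1 EX; I2 RO; I3→ADD
t=4  I1 WR R3
t=7  I2 EX
t=8  I2 WR R1
t=9  I3 RO
t=11  I3 EX
t=12  I3 WR R2
t=13  I4→DIV
t=14  I4 RO; I5→ADD
t=15  I5 RO; I6→INT
t=17  I5 EX
t=18  I5 WR R4
t=19  I6 RO
t=20  I6 EX
t=21  I6 WR R0
t=22  I4 EX
t=23  I4 WR R2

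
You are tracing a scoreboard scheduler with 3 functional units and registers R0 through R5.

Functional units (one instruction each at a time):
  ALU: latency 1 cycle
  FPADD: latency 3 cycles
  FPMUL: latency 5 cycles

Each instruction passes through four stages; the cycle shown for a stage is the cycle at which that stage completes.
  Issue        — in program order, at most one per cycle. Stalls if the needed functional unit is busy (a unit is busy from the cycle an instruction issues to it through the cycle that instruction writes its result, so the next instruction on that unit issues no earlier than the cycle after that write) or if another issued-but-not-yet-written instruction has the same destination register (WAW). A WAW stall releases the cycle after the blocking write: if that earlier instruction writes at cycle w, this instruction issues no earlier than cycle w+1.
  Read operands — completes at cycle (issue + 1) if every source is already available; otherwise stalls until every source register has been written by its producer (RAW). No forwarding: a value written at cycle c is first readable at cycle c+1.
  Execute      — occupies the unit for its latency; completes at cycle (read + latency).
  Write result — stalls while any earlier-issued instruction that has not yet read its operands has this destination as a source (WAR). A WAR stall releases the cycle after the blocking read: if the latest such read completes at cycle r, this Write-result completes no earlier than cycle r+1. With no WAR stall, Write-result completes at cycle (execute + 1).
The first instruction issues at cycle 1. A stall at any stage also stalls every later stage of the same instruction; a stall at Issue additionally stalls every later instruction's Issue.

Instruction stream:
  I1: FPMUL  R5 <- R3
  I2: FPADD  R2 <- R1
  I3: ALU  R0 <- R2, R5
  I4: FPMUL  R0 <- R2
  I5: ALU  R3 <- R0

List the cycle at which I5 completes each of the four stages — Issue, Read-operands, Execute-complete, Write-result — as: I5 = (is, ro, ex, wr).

I5 = (13, 20, 21, 22)

[1] issue I1 (FPMUL)
[2] I1 read-ops · issue I2 (FPADD)
[3] I2 read-ops · issue I3 (ALU)
[6] I2 finished on FPADD
[7] I1 finished on FPMUL · I2→R2
[8] I1→R5
[9] I3 read-ops
[10] I3 finished on ALU
[11] I3→R0
[12] issue I4 (FPMUL)
[13] I4 read-ops · issue I5 (ALU)
[18] I4 finished on FPMUL
[19] I4→R0
[20] I5 read-ops
[21] I5 finished on ALU
[22] I5→R3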